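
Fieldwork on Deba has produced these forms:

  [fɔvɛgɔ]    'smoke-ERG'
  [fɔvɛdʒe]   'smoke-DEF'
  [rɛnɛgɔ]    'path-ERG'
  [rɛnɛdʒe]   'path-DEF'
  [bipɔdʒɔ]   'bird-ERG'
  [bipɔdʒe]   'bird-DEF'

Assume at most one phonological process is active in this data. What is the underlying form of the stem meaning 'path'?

In [rɛnɛgɔ] and [rɛnɛdʒe] the final segment of 'path' alternates: [g] ~ [dʒ].
But 'bird' keeps [dʒ] in both environments ([bipɔdʒɔ], [bipɔdʒe]), so there is no rule changing /dʒ/ to [g] before the ERG suffix.
So /g/ is underlying, and a rule of palatalization before a front vowel — /g/ becomes palato-alveolar [dʒ] before a front vowel — gives [dʒ].
Hence 'path' is /rɛnɛg/ underlyingly.

/rɛnɛg/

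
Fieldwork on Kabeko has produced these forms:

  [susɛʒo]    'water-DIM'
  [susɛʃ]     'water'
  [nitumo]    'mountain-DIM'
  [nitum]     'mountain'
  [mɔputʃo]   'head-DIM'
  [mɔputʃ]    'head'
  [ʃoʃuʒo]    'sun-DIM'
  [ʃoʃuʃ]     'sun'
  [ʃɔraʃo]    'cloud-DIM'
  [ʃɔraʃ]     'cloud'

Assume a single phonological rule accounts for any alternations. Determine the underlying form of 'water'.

The root 'water' surfaces as [susɛʒo] and [susɛʃ], with a stem-final [ʒ] ~ [ʃ] alternation.
The stem 'cloud' ([ʃɔraʃo], [ʃɔraʃ]) shows [ʃ] unchanged in both environments, so [ʃ] cannot be basic with [ʒ] derived before the DIM suffix.
The alternation reflects word-final obstruent devoicing: voiced obstruents become voiceless word-finally. /ʒ/ is underlying.
Hence 'water' is /susɛʒ/ underlyingly.

/susɛʒ/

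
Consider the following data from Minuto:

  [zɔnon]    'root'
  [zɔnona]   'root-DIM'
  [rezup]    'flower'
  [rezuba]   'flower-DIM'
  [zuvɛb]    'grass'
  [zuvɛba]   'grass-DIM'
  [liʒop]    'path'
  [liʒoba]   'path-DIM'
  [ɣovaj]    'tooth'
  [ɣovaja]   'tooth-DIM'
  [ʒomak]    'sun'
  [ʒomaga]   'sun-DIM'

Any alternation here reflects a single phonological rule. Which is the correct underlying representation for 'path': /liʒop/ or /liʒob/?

/liʒop/

The stem for 'path' ends in [p] in [liʒop] but [b] in [liʒoba].
Compare 'grass', with invariant [b] in [zuvɛb] and [zuvɛba]: an analysis with underlying /b/ and a rule producing [p] in isolation would wrongly predict alternation here too.
The alternation reflects intervocalic voicing: voiceless stops become voiced between vowels. /p/ is underlying.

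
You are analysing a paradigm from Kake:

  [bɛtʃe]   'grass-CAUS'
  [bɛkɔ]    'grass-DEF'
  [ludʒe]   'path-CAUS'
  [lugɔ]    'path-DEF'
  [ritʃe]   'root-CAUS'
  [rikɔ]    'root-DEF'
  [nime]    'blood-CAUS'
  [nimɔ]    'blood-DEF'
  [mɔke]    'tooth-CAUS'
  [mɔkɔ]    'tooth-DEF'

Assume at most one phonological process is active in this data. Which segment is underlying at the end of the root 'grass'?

/tʃ/

The stem for 'grass' ends in [tʃ] in [bɛtʃe] but [k] in [bɛkɔ].
Compare 'tooth', with invariant [k] in [mɔke] and [mɔkɔ]: an analysis with underlying /k/ and a rule producing [tʃ] before the CAUS suffix would wrongly predict alternation here too.
The alternation reflects depalatalization: palato-alveolar /tʃ/ and /dʒ/ become [k] and [g] when no front vowel follows. /tʃ/ is underlying.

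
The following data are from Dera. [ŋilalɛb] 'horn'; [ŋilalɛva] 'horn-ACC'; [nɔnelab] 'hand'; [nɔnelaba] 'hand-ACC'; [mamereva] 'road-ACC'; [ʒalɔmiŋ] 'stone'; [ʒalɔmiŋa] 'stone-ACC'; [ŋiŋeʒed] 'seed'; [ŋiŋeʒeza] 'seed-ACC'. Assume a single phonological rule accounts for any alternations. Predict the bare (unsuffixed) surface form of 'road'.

[mamereb]

In [ŋilalɛb] and [ŋilalɛva] the final segment of 'horn' alternates: [b] ~ [v].
The stem 'hand' ([nɔnelab], [nɔnelaba]) shows [b] unchanged in both environments, so [b] cannot be basic with [v] derived before the ACC suffix.
Therefore /v/ is basic and [b] is derived by word-final hardening (voiced fricatives become stops word-finally).
From [mamereva] the stem 'road' is /mamerev/; word-finally this yields [mamereb].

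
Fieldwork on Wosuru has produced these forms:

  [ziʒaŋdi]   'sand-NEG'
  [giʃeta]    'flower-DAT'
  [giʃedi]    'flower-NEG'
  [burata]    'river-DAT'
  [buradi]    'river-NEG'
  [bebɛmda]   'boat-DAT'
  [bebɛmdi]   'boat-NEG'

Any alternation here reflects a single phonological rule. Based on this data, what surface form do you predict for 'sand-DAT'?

The DAT suffix surfaces as [-da] and [-ta], depending on the final segment of the stem.
By contrast the NEG suffix keeps its initial [d] throughout — that segment must be underlying.
The DAT suffix is therefore /-ta/ underlyingly, with post-nasal voicing: voiceless stops become voiced after a nasal.
After 'sand', which ends in a nasal, the suffix surfaces as [-da], giving [ziʒaŋda].

[ziʒaŋda]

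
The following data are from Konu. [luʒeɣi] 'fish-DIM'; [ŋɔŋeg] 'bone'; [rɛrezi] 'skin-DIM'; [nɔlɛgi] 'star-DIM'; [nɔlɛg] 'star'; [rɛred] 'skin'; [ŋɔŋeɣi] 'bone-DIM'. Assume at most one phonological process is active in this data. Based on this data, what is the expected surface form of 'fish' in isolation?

[luʒeg]

The stem for 'bone' ends in [g] in [ŋɔŋeg] but [ɣ] in [ŋɔŋeɣi].
But 'star' keeps [g] in both environments ([nɔlɛg], [nɔlɛgi]), so there is no rule changing /g/ to [ɣ] before the DIM suffix.
Therefore /ɣ/ is basic and [g] is derived by word-final hardening (voiced fricatives become stops word-finally).
The one attested form of 'fish', [luʒeɣi], shows underlying /luʒeɣ/. Applying the same rule word-finally gives [luʒeg].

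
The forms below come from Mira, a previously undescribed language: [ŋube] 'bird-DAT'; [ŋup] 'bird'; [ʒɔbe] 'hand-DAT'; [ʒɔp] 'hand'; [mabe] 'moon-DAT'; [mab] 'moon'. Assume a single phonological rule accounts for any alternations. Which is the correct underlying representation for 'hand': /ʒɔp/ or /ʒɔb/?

The stem for 'hand' ends in [b] in [ʒɔbe] but [p] in [ʒɔp].
Compare 'moon', with invariant [b] in [mabe] and [mab]: an analysis with underlying /b/ and a rule producing [p] in isolation would wrongly predict alternation here too.
The underlying segment must be /p/; voiceless stops become voiced between vowels, yielding [b] there.

/ʒɔp/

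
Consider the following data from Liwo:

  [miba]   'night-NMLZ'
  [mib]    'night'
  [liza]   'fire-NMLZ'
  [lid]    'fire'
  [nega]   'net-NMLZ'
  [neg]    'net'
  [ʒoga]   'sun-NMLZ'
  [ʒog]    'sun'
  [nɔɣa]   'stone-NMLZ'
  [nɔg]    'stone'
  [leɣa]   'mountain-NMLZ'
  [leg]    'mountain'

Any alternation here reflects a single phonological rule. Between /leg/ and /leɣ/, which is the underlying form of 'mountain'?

/leɣ/

The stem for 'mountain' ends in [ɣ] in [leɣa] but [g] in [leg].
The stem 'sun' ([ʒoga], [ʒog]) shows [g] unchanged in both environments, so [g] cannot be basic with [ɣ] derived before the NMLZ suffix.
The underlying segment must be /ɣ/; voiced fricatives become stops word-finally, yielding [g] there.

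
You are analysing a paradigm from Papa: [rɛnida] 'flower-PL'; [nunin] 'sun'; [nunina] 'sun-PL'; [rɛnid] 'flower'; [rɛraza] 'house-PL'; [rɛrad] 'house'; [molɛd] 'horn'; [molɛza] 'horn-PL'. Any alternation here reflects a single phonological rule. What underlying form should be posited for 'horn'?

'horn' shows [z] ~ [d] at the end of the stem ([molɛza] vs [molɛd]).
The stem 'flower' ([rɛnida], [rɛnid]) shows [d] unchanged in both environments, so [d] cannot be basic with [z] derived before the PL suffix.
Therefore /z/ is basic and [d] is derived by word-final hardening (voiced fricatives become stops word-finally).

/molɛz/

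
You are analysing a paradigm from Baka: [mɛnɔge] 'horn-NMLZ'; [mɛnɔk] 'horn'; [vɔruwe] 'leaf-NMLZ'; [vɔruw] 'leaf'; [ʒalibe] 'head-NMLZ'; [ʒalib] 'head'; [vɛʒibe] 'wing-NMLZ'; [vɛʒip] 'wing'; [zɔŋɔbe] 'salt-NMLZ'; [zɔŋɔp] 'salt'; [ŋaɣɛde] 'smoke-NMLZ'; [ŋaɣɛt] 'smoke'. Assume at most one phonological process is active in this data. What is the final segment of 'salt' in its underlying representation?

/p/

'salt' shows [b] ~ [p] at the end of the stem ([zɔŋɔbe] vs [zɔŋɔp]).
If /b/ were underlying and a rule turned it into [p] in isolation, 'head' would also alternate; but it has [b] in both [ʒalibe] and [ʒalib].
The alternation reflects intervocalic voicing: voiceless stops become voiced between vowels. /p/ is underlying.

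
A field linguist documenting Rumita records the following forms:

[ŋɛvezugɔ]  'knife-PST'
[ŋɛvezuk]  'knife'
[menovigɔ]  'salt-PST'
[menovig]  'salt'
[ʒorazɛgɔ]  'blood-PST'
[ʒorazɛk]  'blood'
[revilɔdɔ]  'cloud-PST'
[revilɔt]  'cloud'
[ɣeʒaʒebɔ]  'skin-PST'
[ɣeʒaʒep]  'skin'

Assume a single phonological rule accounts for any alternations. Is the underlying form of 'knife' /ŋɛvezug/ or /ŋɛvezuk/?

In [ŋɛvezugɔ] and [ŋɛvezuk] the final segment of 'knife' alternates: [g] ~ [k].
But 'salt' keeps [g] in both environments ([menovigɔ], [menovig]), so there is no rule changing /g/ to [k] in isolation.
The underlying segment must be /k/; voiceless stops become voiced between vowels, yielding [g] there.

/ŋɛvezuk/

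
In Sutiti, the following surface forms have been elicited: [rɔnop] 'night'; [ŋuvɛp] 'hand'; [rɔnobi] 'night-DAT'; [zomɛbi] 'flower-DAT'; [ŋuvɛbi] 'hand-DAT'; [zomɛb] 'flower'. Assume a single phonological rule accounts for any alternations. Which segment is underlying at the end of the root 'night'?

/p/

'night' shows [b] ~ [p] at the end of the stem ([rɔnobi] vs [rɔnop]).
The stem 'flower' ([zomɛbi], [zomɛb]) shows [b] unchanged in both environments, so [b] cannot be basic with [p] derived in isolation.
Therefore /p/ is basic and [b] is derived by intervocalic voicing (voiceless stops become voiced between vowels).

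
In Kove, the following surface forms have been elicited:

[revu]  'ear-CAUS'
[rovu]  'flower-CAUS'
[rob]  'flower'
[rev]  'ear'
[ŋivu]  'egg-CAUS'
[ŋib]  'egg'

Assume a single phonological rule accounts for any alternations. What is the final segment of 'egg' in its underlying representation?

/b/

'egg' shows [b] ~ [v] at the end of the stem ([ŋib] vs [ŋivu]).
If /v/ were underlying and a rule turned it into [b] in isolation, 'ear' would also alternate; but it has [v] in both [rev] and [revu].
The alternation reflects intervocalic spirantization: voiced stops become fricatives between vowels. /b/ is underlying.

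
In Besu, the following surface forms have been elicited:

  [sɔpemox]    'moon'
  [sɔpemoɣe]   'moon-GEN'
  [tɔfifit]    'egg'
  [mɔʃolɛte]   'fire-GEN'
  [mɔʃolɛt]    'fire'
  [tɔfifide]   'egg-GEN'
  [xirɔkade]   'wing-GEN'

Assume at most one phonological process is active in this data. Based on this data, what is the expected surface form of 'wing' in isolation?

The stem for 'egg' ends in [t] in [tɔfifit] but [d] in [tɔfifide].
But 'fire' keeps [t] in both environments ([mɔʃolɛt], [mɔʃolɛte]), so there is no rule changing /t/ to [d] before the GEN suffix.
The alternation reflects word-final obstruent devoicing: voiced obstruents become voiceless word-finally. /d/ is underlying.
From [xirɔkade] the stem 'wing' is /xirɔkad/; word-finally this yields [xirɔkat].

[xirɔkat]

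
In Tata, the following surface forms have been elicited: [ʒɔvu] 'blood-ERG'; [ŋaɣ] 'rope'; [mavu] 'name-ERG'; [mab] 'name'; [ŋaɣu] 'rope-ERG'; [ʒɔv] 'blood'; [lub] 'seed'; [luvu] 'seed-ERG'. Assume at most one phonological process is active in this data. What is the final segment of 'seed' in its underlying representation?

The stem for 'seed' ends in [b] in [lub] but [v] in [luvu].
If /v/ were underlying and a rule turned it into [b] in isolation, 'blood' would also alternate; but it has [v] in both [ʒɔv] and [ʒɔvu].
The alternation reflects intervocalic spirantization: voiced stops become fricatives between vowels. /b/ is underlying.

/b/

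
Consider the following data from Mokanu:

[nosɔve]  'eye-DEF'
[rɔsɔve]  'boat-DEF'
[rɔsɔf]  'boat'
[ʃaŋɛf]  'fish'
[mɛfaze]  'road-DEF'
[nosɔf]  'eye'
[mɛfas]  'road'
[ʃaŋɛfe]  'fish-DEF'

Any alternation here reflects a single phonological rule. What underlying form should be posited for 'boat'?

In [rɔsɔf] and [rɔsɔve] the final segment of 'boat' alternates: [f] ~ [v].
Compare 'fish', with invariant [f] in [ʃaŋɛf] and [ʃaŋɛfe]: an analysis with underlying /f/ and a rule producing [v] before the DEF suffix would wrongly predict alternation here too.
Therefore /v/ is basic and [f] is derived by word-final obstruent devoicing (voiced obstruents become voiceless word-finally).

/rɔsɔv/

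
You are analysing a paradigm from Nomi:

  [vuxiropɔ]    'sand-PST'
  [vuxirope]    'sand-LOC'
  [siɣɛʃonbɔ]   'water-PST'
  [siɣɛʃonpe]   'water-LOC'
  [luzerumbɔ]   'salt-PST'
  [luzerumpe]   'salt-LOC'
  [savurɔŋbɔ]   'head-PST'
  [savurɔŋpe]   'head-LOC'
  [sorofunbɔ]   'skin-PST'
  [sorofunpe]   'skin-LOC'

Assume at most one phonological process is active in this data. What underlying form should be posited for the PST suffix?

/-bɔ/

The PST morpheme has two allomorphs, [-bɔ] and [-pɔ].
By contrast the LOC suffix keeps its initial [p] throughout — that segment must be underlying.
The PST suffix is therefore /-bɔ/ underlyingly, with post-vocalic devoicing: voiced stops become voiceless after a vowel.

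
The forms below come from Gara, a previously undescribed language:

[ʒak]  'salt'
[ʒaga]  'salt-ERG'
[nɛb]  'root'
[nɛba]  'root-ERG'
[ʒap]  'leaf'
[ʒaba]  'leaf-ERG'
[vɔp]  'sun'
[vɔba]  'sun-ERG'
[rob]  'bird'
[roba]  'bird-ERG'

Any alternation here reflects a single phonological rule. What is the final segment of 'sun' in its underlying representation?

/p/

'sun' shows [p] ~ [b] at the end of the stem ([vɔp] vs [vɔba]).
If /b/ were underlying and a rule turned it into [p] in isolation, 'bird' would also alternate; but it has [b] in both [rob] and [roba].
So /p/ is underlying, and a rule of intervocalic voicing — voiceless stops become voiced between vowels — gives [b].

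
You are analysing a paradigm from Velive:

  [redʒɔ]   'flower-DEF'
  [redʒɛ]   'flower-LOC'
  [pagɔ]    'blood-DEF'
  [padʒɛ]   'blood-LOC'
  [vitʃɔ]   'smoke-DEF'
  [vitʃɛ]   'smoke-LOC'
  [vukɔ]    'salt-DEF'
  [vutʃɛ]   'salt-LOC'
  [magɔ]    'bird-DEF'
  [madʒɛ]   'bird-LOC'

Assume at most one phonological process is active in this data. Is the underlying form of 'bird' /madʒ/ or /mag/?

/mag/

The stem for 'bird' ends in [g] in [magɔ] but [dʒ] in [madʒɛ].
But 'flower' keeps [dʒ] in both environments ([redʒɔ], [redʒɛ]), so there is no rule changing /dʒ/ to [g] before the DEF suffix.
Therefore /g/ is basic and [dʒ] is derived by palatalization before a front vowel (/k/ and /g/ become palato-alveolar [tʃ] and [dʒ] before a front vowel).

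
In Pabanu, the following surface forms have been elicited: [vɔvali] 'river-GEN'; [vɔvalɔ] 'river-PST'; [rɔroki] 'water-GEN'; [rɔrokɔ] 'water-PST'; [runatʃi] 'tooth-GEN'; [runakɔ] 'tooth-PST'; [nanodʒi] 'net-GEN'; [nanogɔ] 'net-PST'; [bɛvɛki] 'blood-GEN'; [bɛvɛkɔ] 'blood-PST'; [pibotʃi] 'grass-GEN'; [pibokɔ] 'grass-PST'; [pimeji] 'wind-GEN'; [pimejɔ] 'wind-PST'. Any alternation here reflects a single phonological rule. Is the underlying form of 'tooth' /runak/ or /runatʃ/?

The root 'tooth' surfaces as [runatʃi] and [runakɔ], with a stem-final [tʃ] ~ [k] alternation.
If /k/ were underlying and a rule turned it into [tʃ] before the GEN suffix, 'blood' would also alternate; but it has [k] in both [bɛvɛki] and [bɛvɛkɔ].
Therefore /tʃ/ is basic and [k] is derived by depalatalization (palato-alveolar /tʃ/ and /dʒ/ become [k] and [g] when no front vowel follows).

/runatʃ/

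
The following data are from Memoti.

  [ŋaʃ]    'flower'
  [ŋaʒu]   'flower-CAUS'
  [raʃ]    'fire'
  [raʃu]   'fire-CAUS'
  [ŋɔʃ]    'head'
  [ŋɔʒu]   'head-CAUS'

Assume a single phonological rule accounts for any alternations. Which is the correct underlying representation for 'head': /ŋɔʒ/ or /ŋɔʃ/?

The stem for 'head' ends in [ʃ] in [ŋɔʃ] but [ʒ] in [ŋɔʒu].
Compare 'fire', with invariant [ʃ] in [raʃ] and [raʃu]: an analysis with underlying /ʃ/ and a rule producing [ʒ] before the CAUS suffix would wrongly predict alternation here too.
The underlying segment must be /ʒ/; voiced obstruents become voiceless word-finally, yielding [ʃ] there.

/ŋɔʒ/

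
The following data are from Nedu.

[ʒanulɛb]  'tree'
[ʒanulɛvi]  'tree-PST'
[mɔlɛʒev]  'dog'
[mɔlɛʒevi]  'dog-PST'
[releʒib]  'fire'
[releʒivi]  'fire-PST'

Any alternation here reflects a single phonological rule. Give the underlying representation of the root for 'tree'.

The root 'tree' surfaces as [ʒanulɛb] and [ʒanulɛvi], with a stem-final [b] ~ [v] alternation.
If /v/ were underlying and a rule turned it into [b] in isolation, 'dog' would also alternate; but it has [v] in both [mɔlɛʒev] and [mɔlɛʒevi].
The alternation reflects intervocalic spirantization: voiced stops become fricatives between vowels. /b/ is underlying.
So 'tree' = /ʒanulɛb/.

/ʒanulɛb/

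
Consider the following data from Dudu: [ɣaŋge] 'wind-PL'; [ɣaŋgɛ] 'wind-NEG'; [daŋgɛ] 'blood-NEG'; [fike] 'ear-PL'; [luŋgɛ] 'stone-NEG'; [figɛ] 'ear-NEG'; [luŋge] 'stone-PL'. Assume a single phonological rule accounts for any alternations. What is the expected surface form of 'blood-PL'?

The PL suffix surfaces as [-ge] and [-ke], depending on the final segment of the stem.
The NEG suffix, which begins with [g], is invariant after every stem; so [g] is not altered by any rule here.
The PL suffix is therefore /-ke/ underlyingly, with post-nasal voicing: voiceless stops become voiced after a nasal.
After 'blood', which ends in a nasal, the suffix surfaces as [-ge], giving [daŋge].

[daŋge]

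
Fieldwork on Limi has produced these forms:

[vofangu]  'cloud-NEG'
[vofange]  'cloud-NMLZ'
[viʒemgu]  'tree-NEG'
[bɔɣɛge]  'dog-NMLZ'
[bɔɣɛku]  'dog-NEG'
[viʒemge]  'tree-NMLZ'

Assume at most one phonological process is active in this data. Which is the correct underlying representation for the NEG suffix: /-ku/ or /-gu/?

The NEG suffix surfaces as [-gu] and [-ku], depending on the final segment of the stem.
The NMLZ suffix, which begins with [g], is invariant after every stem; so [g] is not altered by any rule here.
The NEG suffix is therefore /-ku/ underlyingly, with post-nasal voicing: voiceless stops become voiced after a nasal.

/-ku/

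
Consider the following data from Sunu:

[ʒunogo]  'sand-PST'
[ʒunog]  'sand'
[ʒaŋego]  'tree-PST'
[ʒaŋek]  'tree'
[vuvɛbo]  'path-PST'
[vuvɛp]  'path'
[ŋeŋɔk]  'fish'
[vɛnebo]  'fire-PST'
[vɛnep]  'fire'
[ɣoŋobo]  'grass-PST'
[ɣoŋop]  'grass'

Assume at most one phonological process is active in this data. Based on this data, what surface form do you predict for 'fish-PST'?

The stem for 'tree' ends in [g] in [ʒaŋego] but [k] in [ʒaŋek].
Compare 'sand', with invariant [g] in [ʒunogo] and [ʒunog]: an analysis with underlying /g/ and a rule producing [k] in isolation would wrongly predict alternation here too.
So /k/ is underlying, and a rule of intervocalic voicing — voiceless stops become voiced between vowels — gives [g].
From [ŋeŋɔk] the stem 'fish' is /ŋeŋɔk/; between vowels this yields [ŋeŋɔgo].

[ŋeŋɔgo]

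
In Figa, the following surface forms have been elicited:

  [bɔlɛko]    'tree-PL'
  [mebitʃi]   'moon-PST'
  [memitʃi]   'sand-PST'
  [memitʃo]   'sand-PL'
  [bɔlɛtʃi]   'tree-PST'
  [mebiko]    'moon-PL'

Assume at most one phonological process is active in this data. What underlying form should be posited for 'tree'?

/bɔlɛk/

'tree' shows [tʃ] ~ [k] at the end of the stem ([bɔlɛtʃi] vs [bɔlɛko]).
If /tʃ/ were underlying and a rule turned it into [k] before the PL suffix, 'sand' would also alternate; but it has [tʃ] in both [memitʃi] and [memitʃo].
The alternation reflects palatalization before a front vowel: /k/ becomes palato-alveolar [tʃ] before a front vowel. /k/ is underlying.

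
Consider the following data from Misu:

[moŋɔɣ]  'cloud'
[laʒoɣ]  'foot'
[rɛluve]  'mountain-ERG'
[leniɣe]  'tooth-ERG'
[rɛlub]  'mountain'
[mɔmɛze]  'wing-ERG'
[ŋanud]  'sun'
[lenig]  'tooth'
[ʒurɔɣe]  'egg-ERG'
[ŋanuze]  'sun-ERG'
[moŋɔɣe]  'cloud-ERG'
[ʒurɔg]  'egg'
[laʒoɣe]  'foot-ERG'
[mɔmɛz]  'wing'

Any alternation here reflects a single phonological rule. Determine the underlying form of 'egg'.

The root 'egg' surfaces as [ʒurɔg] and [ʒurɔɣe], with a stem-final [g] ~ [ɣ] alternation.
The stem 'cloud' ([moŋɔɣ], [moŋɔɣe]) shows [ɣ] unchanged in both environments, so [ɣ] cannot be basic with [g] derived in isolation.
So /g/ is underlying, and a rule of intervocalic spirantization — voiced stops become fricatives between vowels — gives [ɣ].

/ʒurɔg/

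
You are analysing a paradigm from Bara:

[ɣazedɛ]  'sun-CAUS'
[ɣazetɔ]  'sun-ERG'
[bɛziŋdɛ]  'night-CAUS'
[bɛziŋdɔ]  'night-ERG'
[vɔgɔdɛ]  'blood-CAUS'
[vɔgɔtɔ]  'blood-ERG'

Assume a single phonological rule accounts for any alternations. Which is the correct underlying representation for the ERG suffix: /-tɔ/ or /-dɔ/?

/-tɔ/

The ERG morpheme has two allomorphs, [-dɔ] and [-tɔ].
By contrast the CAUS suffix keeps its initial [d] throughout — that segment must be underlying.
So the underlying form is /-tɔ/, and voiceless stops become voiced after a nasal.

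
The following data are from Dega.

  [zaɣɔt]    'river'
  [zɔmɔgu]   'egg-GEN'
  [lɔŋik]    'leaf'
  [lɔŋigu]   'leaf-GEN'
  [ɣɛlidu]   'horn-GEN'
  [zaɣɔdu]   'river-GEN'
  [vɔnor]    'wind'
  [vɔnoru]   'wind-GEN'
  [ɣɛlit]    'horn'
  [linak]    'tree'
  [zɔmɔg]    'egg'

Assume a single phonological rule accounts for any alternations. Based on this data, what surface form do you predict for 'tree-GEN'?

[linagu]

The root 'leaf' surfaces as [lɔŋik] and [lɔŋigu], with a stem-final [k] ~ [g] alternation.
But 'egg' keeps [g] in both environments ([zɔmɔg], [zɔmɔgu]), so there is no rule changing /g/ to [k] in isolation.
So /k/ is underlying, and a rule of intervocalic voicing — voiceless stops become voiced between vowels — gives [g].
From [linak] the stem 'tree' is /linak/; between vowels this yields [linagu].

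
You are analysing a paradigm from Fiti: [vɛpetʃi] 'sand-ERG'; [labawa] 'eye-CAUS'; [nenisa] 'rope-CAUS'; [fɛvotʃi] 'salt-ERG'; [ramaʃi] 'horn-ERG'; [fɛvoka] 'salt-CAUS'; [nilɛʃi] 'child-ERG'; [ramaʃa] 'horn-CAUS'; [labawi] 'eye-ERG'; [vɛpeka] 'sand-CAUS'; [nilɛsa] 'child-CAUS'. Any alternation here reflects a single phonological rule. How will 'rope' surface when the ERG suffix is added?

[neniʃi]

The stem for 'child' ends in [ʃ] in [nilɛʃi] but [s] in [nilɛsa].
Compare 'horn', with invariant [ʃ] in [ramaʃi] and [ramaʃa]: an analysis with underlying /ʃ/ and a rule producing [s] before the CAUS suffix would wrongly predict alternation here too.
Therefore /s/ is basic and [ʃ] is derived by palatalization before a front vowel (/k/ and /s/ become palato-alveolar [tʃ] and [ʃ] before a front vowel).
The one attested form of 'rope', [nenisa], shows underlying /nenis/. Applying the same rule before a front vowel gives [neniʃi].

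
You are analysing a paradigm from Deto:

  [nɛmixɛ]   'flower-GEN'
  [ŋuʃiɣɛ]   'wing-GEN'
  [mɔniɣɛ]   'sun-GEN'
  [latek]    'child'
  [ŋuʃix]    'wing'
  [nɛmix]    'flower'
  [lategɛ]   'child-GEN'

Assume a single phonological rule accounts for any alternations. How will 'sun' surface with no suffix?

[mɔnix]

In [ŋuʃiɣɛ] and [ŋuʃix] the final segment of 'wing' alternates: [ɣ] ~ [x].
The stem 'flower' ([nɛmixɛ], [nɛmix]) shows [x] unchanged in both environments, so [x] cannot be basic with [ɣ] derived before the GEN suffix.
So /ɣ/ is underlying, and a rule of word-final obstruent devoicing — voiced obstruents become voiceless word-finally — gives [x].
The one attested form of 'sun', [mɔniɣɛ], shows underlying /mɔniɣ/. Applying the same rule word-finally gives [mɔnix].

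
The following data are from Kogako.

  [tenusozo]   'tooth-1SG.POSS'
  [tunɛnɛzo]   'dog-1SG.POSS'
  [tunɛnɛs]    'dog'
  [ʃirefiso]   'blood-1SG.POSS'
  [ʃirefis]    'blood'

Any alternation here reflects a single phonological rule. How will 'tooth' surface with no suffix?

The stem for 'dog' ends in [z] in [tunɛnɛzo] but [s] in [tunɛnɛs].
But 'blood' keeps [s] in both environments ([ʃirefiso], [ʃirefis]), so there is no rule changing /s/ to [z] before the 1SG.POSS suffix.
So /z/ is underlying, and a rule of word-final obstruent devoicing — voiced obstruents become voiceless word-finally — gives [s].
The one attested form of 'tooth', [tenusozo], shows underlying /tenusoz/. Applying the same rule word-finally gives [tenusos].

[tenusos]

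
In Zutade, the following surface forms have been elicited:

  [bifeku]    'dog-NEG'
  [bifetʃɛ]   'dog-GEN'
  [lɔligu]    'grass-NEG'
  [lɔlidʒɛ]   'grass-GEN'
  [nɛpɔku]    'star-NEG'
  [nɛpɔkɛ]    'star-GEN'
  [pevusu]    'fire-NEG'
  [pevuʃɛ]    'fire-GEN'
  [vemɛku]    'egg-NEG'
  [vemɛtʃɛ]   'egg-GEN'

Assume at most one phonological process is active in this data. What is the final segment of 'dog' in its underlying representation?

The stem for 'dog' ends in [k] in [bifeku] but [tʃ] in [bifetʃɛ].
But 'star' keeps [k] in both environments ([nɛpɔku], [nɛpɔkɛ]), so there is no rule changing /k/ to [tʃ] before the GEN suffix.
Therefore /tʃ/ is basic and [k] is derived by depalatalization (palato-alveolar /tʃ/, /dʒ/ and /ʃ/ become [k], [g] and [s] when no front vowel follows).

/tʃ/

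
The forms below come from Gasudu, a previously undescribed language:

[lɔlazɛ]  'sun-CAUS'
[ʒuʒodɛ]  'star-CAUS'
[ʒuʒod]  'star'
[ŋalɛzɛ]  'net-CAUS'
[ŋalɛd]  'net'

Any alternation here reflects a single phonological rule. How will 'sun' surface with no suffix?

[lɔlad]

In [ŋalɛzɛ] and [ŋalɛd] the final segment of 'net' alternates: [z] ~ [d].
Compare 'star', with invariant [d] in [ʒuʒodɛ] and [ʒuʒod]: an analysis with underlying /d/ and a rule producing [z] before the CAUS suffix would wrongly predict alternation here too.
The underlying segment must be /z/; voiced fricatives become stops word-finally, yielding [d] there.
The one attested form of 'sun', [lɔlazɛ], shows underlying /lɔlaz/. Applying the same rule word-finally gives [lɔlad].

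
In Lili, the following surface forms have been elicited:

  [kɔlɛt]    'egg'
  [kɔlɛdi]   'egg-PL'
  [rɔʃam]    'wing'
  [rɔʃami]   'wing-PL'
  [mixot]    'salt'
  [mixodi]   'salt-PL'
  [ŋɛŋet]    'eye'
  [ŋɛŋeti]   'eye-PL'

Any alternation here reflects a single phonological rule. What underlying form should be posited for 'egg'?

The root 'egg' surfaces as [kɔlɛt] and [kɔlɛdi], with a stem-final [t] ~ [d] alternation.
The stem 'eye' ([ŋɛŋet], [ŋɛŋeti]) shows [t] unchanged in both environments, so [t] cannot be basic with [d] derived before the PL suffix.
The alternation reflects word-final obstruent devoicing: voiced obstruents become voiceless word-finally. /d/ is underlying.
Hence 'egg' is /kɔlɛd/ underlyingly.

/kɔlɛd/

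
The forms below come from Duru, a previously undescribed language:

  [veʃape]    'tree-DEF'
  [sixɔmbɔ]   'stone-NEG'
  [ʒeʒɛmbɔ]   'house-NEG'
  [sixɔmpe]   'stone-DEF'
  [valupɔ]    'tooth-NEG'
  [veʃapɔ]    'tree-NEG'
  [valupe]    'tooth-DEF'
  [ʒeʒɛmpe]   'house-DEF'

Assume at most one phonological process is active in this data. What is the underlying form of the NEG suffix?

The NEG suffix surfaces as [-bɔ] and [-pɔ], depending on the final segment of the stem.
By contrast the DEF suffix keeps its initial [p] throughout — that segment must be underlying.
The NEG suffix is therefore /-bɔ/ underlyingly, with post-vocalic devoicing: voiced stops become voiceless after a vowel.

/-bɔ/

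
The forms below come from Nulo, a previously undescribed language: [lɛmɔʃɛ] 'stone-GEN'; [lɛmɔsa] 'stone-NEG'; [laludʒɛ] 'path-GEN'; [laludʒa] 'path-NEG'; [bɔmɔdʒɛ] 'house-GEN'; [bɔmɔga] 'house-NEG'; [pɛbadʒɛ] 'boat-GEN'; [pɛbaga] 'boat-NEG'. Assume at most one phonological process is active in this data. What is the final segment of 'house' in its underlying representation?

/g/

The root 'house' surfaces as [bɔmɔdʒɛ] and [bɔmɔga], with a stem-final [dʒ] ~ [g] alternation.
Compare 'path', with invariant [dʒ] in [laludʒɛ] and [laludʒa]: an analysis with underlying /dʒ/ and a rule producing [g] before the NEG suffix would wrongly predict alternation here too.
The alternation reflects palatalization before a front vowel: /g/ and /s/ become palato-alveolar [dʒ] and [ʃ] before a front vowel. /g/ is underlying.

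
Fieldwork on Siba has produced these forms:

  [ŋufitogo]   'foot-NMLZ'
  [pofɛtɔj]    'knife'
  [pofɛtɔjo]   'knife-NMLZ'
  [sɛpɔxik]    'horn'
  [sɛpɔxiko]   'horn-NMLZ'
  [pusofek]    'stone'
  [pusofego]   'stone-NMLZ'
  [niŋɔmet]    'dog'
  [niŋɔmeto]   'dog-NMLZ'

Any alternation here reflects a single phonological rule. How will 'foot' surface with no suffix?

[ŋufitok]

'stone' shows [k] ~ [g] at the end of the stem ([pusofek] vs [pusofego]).
But 'horn' keeps [k] in both environments ([sɛpɔxik], [sɛpɔxiko]), so there is no rule changing /k/ to [g] before the NMLZ suffix.
The alternation reflects word-final obstruent devoicing: voiced obstruents become voiceless word-finally. /g/ is underlying.
From [ŋufitogo] the stem 'foot' is /ŋufitog/; word-finally this yields [ŋufitok].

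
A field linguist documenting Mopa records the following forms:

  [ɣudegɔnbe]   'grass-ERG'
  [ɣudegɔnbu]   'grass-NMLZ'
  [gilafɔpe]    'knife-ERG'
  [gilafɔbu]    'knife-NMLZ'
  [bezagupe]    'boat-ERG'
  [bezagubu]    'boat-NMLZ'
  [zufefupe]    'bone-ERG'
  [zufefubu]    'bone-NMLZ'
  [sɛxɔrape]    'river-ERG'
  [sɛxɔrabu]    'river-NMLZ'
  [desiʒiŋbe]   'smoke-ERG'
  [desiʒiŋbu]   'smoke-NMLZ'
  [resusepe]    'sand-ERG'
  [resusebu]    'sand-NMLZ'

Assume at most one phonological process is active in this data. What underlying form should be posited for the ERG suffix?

The ERG suffix surfaces as [-be] and [-pe], depending on the final segment of the stem.
The NMLZ suffix, which begins with [b], is invariant after every stem; so [b] is not altered by any rule here.
So the underlying form is /-pe/, and voiceless stops become voiced after a nasal.

/-pe/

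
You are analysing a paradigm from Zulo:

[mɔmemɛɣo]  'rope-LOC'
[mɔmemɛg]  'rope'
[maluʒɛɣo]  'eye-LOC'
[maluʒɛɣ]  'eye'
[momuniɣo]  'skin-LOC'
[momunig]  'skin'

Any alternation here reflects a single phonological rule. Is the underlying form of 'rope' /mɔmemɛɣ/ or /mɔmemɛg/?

The root 'rope' surfaces as [mɔmemɛɣo] and [mɔmemɛg], with a stem-final [ɣ] ~ [g] alternation.
The stem 'eye' ([maluʒɛɣo], [maluʒɛɣ]) shows [ɣ] unchanged in both environments, so [ɣ] cannot be basic with [g] derived in isolation.
The alternation reflects intervocalic spirantization: voiced stops become fricatives between vowels. /g/ is underlying.

/mɔmemɛg/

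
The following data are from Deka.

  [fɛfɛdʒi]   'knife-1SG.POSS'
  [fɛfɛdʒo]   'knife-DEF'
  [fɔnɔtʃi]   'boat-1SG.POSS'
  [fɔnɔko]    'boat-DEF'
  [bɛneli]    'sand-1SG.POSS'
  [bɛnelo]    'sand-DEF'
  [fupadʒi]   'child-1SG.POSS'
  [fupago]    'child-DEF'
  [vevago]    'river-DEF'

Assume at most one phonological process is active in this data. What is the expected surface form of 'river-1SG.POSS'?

The stem for 'child' ends in [dʒ] in [fupadʒi] but [g] in [fupago].
If /dʒ/ were underlying and a rule turned it into [g] before the DEF suffix, 'knife' would also alternate; but it has [dʒ] in both [fɛfɛdʒi] and [fɛfɛdʒo].
So /g/ is underlying, and a rule of palatalization before a front vowel — /k/ and /g/ become palato-alveolar [tʃ] and [dʒ] before a front vowel — gives [dʒ].
From [vevago] the stem 'river' is /vevag/; before a front vowel this yields [vevadʒi].

[vevadʒi]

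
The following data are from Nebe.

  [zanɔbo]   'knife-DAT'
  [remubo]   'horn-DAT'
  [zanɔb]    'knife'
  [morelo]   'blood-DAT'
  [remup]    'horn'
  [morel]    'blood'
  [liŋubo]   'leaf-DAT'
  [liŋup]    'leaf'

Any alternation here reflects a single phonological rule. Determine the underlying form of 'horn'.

The stem for 'horn' ends in [p] in [remup] but [b] in [remubo].
The stem 'knife' ([zanɔb], [zanɔbo]) shows [b] unchanged in both environments, so [b] cannot be basic with [p] derived in isolation.
The underlying segment must be /p/; voiceless stops become voiced between vowels, yielding [b] there.
Hence 'horn' is /remup/ underlyingly.

/remup/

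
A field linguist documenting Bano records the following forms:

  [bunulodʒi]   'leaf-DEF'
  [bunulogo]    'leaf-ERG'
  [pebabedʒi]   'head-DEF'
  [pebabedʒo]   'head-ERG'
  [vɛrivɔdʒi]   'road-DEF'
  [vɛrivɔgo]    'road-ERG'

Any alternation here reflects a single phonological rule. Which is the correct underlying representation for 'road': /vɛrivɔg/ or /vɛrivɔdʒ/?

/vɛrivɔg/

'road' shows [dʒ] ~ [g] at the end of the stem ([vɛrivɔdʒi] vs [vɛrivɔgo]).
Compare 'head', with invariant [dʒ] in [pebabedʒi] and [pebabedʒo]: an analysis with underlying /dʒ/ and a rule producing [g] before the ERG suffix would wrongly predict alternation here too.
Therefore /g/ is basic and [dʒ] is derived by palatalization before a front vowel (/g/ becomes palato-alveolar [dʒ] before a front vowel).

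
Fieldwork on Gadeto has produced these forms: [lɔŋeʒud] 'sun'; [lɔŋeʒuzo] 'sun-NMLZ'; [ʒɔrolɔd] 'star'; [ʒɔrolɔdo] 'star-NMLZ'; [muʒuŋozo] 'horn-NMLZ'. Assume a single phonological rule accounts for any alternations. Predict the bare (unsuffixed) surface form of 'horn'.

[muʒuŋod]

In [lɔŋeʒud] and [lɔŋeʒuzo] the final segment of 'sun' alternates: [d] ~ [z].
If /d/ were underlying and a rule turned it into [z] before the NMLZ suffix, 'star' would also alternate; but it has [d] in both [ʒɔrolɔd] and [ʒɔrolɔdo].
So /z/ is underlying, and a rule of word-final hardening — voiced fricatives become stops word-finally — gives [d].
From [muʒuŋozo] the stem 'horn' is /muʒuŋoz/; word-finally this yields [muʒuŋod].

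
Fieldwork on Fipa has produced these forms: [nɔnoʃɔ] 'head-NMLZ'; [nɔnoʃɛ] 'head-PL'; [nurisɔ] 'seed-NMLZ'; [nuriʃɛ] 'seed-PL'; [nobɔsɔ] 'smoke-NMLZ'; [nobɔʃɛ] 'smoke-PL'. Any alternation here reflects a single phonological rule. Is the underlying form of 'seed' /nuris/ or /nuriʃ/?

/nuris/

In [nurisɔ] and [nuriʃɛ] the final segment of 'seed' alternates: [s] ~ [ʃ].
But 'head' keeps [ʃ] in both environments ([nɔnoʃɔ], [nɔnoʃɛ]), so there is no rule changing /ʃ/ to [s] before the NMLZ suffix.
So /s/ is underlying, and a rule of palatalization before a front vowel — /s/ becomes palato-alveolar [ʃ] before a front vowel — gives [ʃ].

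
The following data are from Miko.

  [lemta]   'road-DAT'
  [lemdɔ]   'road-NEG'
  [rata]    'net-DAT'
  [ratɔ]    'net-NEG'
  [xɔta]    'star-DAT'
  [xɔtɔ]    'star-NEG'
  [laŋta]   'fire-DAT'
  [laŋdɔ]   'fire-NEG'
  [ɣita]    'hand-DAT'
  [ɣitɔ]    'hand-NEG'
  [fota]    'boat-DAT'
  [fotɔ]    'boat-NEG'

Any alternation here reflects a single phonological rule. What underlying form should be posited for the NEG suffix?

/-dɔ/

The NEG morpheme has two allomorphs, [-dɔ] and [-tɔ].
By contrast the DAT suffix keeps its initial [t] throughout — that segment must be underlying.
So the underlying form is /-dɔ/, and voiced stops become voiceless after a vowel.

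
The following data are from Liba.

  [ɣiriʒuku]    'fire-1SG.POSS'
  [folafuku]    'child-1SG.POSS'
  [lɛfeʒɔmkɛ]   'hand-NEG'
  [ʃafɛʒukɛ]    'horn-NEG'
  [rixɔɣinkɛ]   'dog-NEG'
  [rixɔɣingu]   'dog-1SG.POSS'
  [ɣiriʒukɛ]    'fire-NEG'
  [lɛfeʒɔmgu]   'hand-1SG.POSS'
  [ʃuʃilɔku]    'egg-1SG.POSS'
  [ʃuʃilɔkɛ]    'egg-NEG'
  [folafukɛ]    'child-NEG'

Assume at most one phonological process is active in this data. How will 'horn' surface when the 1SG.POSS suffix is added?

The 1SG.POSS morpheme has two allomorphs, [-gu] and [-ku].
The NEG suffix, which begins with [k], is invariant after every stem; so [k] is not altered by any rule here.
The 1SG.POSS suffix is therefore /-gu/ underlyingly, with post-vocalic devoicing: voiced stops become voiceless after a vowel.
After 'horn', which ends in a vowel, the suffix surfaces as [-ku], giving [ʃafɛʒuku].

[ʃafɛʒuku]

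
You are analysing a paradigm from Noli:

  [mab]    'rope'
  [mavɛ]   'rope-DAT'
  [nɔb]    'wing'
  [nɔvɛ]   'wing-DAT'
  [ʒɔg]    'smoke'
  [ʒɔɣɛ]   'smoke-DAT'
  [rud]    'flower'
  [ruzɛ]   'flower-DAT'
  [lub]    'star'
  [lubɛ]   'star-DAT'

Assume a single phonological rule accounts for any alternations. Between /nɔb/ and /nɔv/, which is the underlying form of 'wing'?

The root 'wing' surfaces as [nɔb] and [nɔvɛ], with a stem-final [b] ~ [v] alternation.
But 'star' keeps [b] in both environments ([lub], [lubɛ]), so there is no rule changing /b/ to [v] before the DAT suffix.
The underlying segment must be /v/; voiced fricatives become stops word-finally, yielding [b] there.

/nɔv/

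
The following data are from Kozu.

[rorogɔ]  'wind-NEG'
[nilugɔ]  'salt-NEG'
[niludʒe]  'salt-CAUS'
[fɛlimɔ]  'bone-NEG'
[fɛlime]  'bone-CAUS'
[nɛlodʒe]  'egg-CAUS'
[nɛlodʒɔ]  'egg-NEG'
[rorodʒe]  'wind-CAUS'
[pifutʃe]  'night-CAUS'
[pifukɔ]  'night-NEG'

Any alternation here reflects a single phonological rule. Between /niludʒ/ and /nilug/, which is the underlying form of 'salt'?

In [niludʒe] and [nilugɔ] the final segment of 'salt' alternates: [dʒ] ~ [g].
Compare 'egg', with invariant [dʒ] in [nɛlodʒe] and [nɛlodʒɔ]: an analysis with underlying /dʒ/ and a rule producing [g] before the NEG suffix would wrongly predict alternation here too.
The underlying segment must be /g/; /k/ and /g/ become palato-alveolar [tʃ] and [dʒ] before a front vowel, yielding [dʒ] there.

/nilug/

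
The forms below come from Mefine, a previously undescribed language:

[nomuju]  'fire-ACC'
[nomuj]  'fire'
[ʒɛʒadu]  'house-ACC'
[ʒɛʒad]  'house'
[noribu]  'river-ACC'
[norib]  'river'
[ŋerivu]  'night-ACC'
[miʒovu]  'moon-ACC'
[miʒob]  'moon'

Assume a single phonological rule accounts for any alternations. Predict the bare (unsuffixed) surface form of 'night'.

[ŋerib]

The root 'moon' surfaces as [miʒovu] and [miʒob], with a stem-final [v] ~ [b] alternation.
But 'river' keeps [b] in both environments ([noribu], [norib]), so there is no rule changing /b/ to [v] before the ACC suffix.
Therefore /v/ is basic and [b] is derived by word-final hardening (voiced fricatives become stops word-finally).
From [ŋerivu] the stem 'night' is /ŋeriv/; word-finally this yields [ŋerib].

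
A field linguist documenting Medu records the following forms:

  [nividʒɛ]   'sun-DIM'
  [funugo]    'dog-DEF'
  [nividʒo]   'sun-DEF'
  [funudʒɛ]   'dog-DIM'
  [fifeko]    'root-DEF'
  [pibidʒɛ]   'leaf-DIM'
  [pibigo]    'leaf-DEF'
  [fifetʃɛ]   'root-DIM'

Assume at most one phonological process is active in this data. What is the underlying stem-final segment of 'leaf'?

'leaf' shows [dʒ] ~ [g] at the end of the stem ([pibidʒɛ] vs [pibigo]).
But 'sun' keeps [dʒ] in both environments ([nividʒɛ], [nividʒo]), so there is no rule changing /dʒ/ to [g] before the DEF suffix.
Therefore /g/ is basic and [dʒ] is derived by palatalization before a front vowel (/k/ and /g/ become palato-alveolar [tʃ] and [dʒ] before a front vowel).

/g/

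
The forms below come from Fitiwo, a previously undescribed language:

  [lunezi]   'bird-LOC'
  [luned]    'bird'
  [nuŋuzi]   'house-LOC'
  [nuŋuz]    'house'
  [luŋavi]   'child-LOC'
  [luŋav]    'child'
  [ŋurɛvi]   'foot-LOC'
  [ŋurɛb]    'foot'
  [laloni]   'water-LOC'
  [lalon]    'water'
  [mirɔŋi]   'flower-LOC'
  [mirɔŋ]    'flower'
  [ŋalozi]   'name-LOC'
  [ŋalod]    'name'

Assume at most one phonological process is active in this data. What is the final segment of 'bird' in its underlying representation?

The root 'bird' surfaces as [lunezi] and [luned], with a stem-final [z] ~ [d] alternation.
But 'house' keeps [z] in both environments ([nuŋuzi], [nuŋuz]), so there is no rule changing /z/ to [d] in isolation.
The underlying segment must be /d/; voiced stops become fricatives between vowels, yielding [z] there.

/d/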